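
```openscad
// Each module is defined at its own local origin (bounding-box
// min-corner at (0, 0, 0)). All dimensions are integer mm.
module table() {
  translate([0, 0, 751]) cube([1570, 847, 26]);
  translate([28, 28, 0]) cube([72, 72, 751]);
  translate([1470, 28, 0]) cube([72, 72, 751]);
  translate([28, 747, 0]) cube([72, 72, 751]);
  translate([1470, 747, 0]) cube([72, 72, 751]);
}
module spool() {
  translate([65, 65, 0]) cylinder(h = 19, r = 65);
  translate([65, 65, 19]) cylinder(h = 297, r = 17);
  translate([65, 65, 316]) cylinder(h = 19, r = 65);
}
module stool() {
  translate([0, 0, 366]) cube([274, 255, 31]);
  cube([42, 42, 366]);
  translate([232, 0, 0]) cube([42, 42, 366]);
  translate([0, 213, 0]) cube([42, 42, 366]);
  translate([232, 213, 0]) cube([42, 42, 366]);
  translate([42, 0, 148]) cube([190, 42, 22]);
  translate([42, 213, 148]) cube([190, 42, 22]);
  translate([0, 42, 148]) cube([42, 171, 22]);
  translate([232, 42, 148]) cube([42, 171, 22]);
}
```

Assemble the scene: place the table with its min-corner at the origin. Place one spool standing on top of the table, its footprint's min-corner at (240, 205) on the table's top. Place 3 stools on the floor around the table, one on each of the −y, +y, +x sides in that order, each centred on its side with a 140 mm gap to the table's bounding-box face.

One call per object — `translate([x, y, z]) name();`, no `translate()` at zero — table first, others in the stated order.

table();
translate([240, 205, 777]) spool();
translate([648, -395, 0]) stool();
translate([648, 987, 0]) stool();
translate([1710, 296, 0]) stool();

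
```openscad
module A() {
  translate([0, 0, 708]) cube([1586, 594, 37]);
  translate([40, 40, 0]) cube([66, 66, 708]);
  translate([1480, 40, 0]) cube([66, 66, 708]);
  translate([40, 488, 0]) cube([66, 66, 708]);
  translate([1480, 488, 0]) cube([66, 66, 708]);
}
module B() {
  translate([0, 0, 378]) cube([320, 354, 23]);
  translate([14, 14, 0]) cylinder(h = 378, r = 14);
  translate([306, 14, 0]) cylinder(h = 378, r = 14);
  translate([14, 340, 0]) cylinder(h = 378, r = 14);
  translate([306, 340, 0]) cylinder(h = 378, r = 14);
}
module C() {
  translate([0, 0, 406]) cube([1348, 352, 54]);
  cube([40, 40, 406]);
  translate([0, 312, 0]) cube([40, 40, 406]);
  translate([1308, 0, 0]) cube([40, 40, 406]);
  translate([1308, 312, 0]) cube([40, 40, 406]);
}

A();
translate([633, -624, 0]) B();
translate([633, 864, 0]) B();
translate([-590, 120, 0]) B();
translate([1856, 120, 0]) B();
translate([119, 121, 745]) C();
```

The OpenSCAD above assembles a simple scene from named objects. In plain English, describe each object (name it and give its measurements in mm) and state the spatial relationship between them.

A is a table: top 1586 mm (x) × 594 mm (y), 37 mm thick, upper face at z = 745 mm, on four 66×66 mm square legs, each inset 40 mm from the nearest pair of top edges, running from z = 0 to the bottom of the top.

B is a four-legged stool. The seat is a 320×354×23 mm slab whose top surface is at z = 401 mm; four round legs, each 28 mm in diameter, run from the floor (z = 0) to the underside of the seat, each leg's axis is inset half a diameter from the nearest pair of seat edges (so the leg's bounding box is flush with the corner).

C is a bench: a 1348×352 mm seat slab, 54 mm thick, top at z = 460 mm, on four 40×40 mm square legs flush with the seat corners and standing on z = 0.

Four stools sit around the table at the −y, +y, −x, +x sides. The bench is on top of the table, centred.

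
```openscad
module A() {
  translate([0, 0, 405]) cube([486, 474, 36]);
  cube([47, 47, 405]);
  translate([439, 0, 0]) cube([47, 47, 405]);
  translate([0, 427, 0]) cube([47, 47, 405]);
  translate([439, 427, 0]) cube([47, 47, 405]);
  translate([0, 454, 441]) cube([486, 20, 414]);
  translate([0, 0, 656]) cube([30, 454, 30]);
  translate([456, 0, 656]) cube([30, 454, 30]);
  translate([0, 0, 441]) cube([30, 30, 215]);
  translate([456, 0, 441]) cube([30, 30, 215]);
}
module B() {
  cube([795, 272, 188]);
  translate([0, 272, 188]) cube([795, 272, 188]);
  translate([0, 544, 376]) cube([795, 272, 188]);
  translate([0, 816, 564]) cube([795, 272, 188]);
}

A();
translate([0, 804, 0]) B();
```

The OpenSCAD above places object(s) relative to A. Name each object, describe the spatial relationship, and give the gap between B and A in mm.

A is a chair. B is a staircase. The staircase is on the floor beside the chair on its +y side. The gap between the staircase and the chair is 330 mm.

The staircase's nearest face is 330 mm from the chair's +y face.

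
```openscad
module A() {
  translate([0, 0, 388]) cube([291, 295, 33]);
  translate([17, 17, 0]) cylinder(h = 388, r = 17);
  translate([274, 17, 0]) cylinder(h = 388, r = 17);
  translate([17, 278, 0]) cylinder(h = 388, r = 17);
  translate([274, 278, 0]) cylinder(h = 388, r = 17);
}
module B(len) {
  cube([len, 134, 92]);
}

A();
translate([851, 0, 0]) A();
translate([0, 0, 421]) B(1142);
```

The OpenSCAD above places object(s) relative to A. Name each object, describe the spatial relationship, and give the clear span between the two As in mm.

A is a stool. B is a beam. A beam spans the tops of two stools. The clear span between the two stools is 560 mm.

Second stool starts at x = 851; first ends at x = 291; clear span = 851 − 291 = 560 mm.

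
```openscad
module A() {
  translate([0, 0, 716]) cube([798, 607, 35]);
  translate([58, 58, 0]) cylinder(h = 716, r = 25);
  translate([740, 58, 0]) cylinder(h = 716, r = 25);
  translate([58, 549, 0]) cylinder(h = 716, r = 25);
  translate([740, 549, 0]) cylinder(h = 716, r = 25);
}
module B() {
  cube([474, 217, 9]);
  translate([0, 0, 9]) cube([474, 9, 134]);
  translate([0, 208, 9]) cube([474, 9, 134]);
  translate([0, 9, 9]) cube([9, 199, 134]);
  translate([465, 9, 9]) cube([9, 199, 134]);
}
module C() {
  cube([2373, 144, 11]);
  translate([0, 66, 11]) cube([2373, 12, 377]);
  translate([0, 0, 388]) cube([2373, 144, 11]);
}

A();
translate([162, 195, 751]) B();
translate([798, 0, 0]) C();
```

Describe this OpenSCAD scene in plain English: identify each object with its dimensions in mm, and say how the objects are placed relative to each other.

A is a rectangular dining table. The top is 798×607×35 mm with its upper surface at z = 751 mm. It stands on four round legs of 50 mm diameter, each leg's bounding box inset 33 mm from the nearest pair of top edges, running from the floor to the underside of the top.

B is an open-topped rectangular box: outside dimensions 474×217×143 mm, with a uniform wall and base thickness of 9 mm. The base is a full 474×217 slab on the floor; four walls sit on top of the base. The front and back walls (the −y and +y sides) span the full width; the two side walls fit between them.

C is an I-beam lying along x, 2373 mm long. Overall section height 399 mm. Two flanges 144 mm wide (y) and 11 mm thick, one on the floor and one at the top; a web 12 mm thick runs between them, centred on the flange width.

The open box is on top of the table, centred. The I-beam is against the table's +x side, with their −y faces flush.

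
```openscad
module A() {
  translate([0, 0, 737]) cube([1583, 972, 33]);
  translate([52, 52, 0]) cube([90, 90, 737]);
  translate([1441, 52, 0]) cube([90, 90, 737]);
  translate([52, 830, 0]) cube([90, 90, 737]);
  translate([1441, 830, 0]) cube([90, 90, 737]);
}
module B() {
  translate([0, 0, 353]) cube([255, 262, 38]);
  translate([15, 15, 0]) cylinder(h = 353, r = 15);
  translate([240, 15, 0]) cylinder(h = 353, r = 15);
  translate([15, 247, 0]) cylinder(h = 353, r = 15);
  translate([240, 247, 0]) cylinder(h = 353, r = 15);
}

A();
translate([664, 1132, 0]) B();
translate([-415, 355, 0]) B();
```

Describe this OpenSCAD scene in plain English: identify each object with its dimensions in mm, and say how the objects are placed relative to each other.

A is a rectangular dining table. The top is 1583×972×33 mm with its upper surface at z = 770 mm. It stands on four 90×90 mm square legs, each inset 52 mm from the nearest pair of top edges, running from the floor to the underside of the top.

B is a simple wooden stool: a rectangular seat 255 mm (x) by 262 mm (y), 38 mm thick, top face at z = 391 mm, on four round legs, each 30 mm in diameter. The legs rest on z = 0, each leg's axis is inset half a diameter from the nearest pair of seat edges (so the leg's bounding box is flush with the corner).

Two stools sit around the table at the +y, −x sides.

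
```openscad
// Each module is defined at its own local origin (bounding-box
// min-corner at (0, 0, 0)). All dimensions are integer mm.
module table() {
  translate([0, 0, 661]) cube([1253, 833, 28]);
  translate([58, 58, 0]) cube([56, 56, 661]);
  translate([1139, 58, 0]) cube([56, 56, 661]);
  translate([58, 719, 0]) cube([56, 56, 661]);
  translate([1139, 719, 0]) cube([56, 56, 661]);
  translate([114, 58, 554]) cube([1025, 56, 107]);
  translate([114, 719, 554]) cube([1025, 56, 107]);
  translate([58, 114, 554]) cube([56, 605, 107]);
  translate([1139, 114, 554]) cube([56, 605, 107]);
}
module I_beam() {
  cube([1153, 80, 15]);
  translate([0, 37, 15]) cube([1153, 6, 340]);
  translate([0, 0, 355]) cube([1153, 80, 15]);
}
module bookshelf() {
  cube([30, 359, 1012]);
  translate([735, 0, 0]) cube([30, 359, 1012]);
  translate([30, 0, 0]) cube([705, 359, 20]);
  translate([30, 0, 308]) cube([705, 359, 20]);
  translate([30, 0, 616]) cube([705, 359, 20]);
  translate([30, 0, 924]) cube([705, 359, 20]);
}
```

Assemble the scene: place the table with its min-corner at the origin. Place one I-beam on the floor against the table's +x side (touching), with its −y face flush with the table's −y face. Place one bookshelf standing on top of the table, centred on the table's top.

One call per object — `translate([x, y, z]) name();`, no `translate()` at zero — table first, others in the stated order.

table();
translate([1253, 0, 0]) I_beam();
translate([244, 237, 689]) bookshelf();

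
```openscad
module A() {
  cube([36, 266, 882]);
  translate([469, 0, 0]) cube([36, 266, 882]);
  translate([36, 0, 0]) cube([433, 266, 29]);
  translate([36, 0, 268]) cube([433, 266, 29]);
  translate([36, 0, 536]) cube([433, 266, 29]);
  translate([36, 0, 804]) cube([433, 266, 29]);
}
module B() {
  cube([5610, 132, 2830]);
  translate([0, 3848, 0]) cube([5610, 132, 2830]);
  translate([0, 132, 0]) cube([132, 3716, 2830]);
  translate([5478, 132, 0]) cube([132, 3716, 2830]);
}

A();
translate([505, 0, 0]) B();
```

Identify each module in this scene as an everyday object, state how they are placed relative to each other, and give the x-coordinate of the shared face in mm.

The bookshelf's +x face and the house frame's −x face are both at x = 505 mm.

A is a bookshelf. B is a house frame. The house frame is against the bookshelf's +x side, with their −y faces flush. The x-coordinate of the shared face is 505 mm.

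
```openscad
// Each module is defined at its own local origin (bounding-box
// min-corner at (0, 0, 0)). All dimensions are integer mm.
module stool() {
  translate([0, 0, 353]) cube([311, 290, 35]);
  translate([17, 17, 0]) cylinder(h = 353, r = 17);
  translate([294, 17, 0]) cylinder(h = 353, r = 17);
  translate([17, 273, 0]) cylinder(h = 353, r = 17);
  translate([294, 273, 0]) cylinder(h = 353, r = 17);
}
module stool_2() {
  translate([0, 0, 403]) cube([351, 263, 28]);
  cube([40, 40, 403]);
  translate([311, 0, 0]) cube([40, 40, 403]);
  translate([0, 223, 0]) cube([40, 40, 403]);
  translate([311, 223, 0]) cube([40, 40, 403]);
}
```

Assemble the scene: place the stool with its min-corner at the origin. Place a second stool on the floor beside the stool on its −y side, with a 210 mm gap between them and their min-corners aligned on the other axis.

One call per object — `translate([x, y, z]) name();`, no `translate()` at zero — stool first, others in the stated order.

stool();
translate([0, -473, 0]) stool_2();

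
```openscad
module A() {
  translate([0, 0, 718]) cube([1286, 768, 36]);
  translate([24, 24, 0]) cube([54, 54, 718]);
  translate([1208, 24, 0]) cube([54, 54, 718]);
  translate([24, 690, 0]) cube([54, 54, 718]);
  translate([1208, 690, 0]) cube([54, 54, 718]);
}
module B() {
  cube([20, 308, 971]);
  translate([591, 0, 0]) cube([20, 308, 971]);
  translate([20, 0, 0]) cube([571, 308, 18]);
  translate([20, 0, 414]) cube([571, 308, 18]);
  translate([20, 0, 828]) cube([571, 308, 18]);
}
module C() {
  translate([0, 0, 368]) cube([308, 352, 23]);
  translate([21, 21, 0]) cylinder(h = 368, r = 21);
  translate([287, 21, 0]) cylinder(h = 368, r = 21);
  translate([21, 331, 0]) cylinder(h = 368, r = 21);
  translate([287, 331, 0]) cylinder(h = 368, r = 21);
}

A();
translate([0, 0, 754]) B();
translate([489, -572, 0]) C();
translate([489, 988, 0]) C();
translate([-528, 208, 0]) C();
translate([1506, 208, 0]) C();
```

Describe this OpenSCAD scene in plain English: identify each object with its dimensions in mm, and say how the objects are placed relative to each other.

A is a table: top 1286 mm (x) × 768 mm (y), 36 mm thick, upper face at z = 754 mm, on four 54×54 mm square legs, each inset 24 mm from the nearest pair of top edges, running from z = 0 to the bottom of the top.

B is a bookshelf 611 mm wide overall, 308 mm deep and 971 mm tall. The two sides are 20 mm thick vertical panels. 3 horizontal shelves of 18 mm thickness span between the inner faces of the sides; the lowest shelf sits on the floor and shelves are stacked with a clear vertical gap of 396 mm between each pair.

C is a simple wooden stool: a rectangular seat 308 mm (x) by 352 mm (y), 23 mm thick, top face at z = 391 mm, on four round legs, each 42 mm in diameter. The legs rest on z = 0, each leg's axis is inset half a diameter from the nearest pair of seat edges (so the leg's bounding box is flush with the corner).

The bookshelf is on top of the table. Four stools sit around the table at the −y, +y, −x, +x sides.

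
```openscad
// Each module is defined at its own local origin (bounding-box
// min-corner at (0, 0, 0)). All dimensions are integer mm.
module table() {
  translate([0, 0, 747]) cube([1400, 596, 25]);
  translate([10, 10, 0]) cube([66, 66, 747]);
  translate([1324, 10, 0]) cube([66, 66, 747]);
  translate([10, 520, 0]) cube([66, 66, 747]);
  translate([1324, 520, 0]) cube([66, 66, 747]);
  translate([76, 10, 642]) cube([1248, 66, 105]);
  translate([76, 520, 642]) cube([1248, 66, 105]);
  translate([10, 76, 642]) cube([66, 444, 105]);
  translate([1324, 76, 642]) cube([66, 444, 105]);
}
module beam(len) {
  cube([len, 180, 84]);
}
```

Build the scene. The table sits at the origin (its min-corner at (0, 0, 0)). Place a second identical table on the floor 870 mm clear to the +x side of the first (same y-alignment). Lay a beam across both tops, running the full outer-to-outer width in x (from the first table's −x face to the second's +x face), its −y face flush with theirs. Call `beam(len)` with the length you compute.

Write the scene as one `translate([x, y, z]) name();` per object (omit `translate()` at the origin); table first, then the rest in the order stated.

table();
translate([2270, 0, 0]) table();
translate([0, 0, 772]) beam(3670);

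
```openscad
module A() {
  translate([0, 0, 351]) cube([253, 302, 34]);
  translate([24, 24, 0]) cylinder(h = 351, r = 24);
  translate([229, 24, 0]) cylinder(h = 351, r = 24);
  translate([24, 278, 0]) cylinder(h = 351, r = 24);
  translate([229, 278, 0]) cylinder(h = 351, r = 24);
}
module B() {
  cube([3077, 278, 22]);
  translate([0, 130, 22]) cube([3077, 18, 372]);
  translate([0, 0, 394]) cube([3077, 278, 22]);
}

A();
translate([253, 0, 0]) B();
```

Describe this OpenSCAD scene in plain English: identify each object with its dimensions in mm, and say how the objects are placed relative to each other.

A is a four-legged stool. The seat is a 253×302×34 mm slab whose top surface is at z = 385 mm; four round legs, each 48 mm in diameter, run from the floor (z = 0) to the underside of the seat, each leg's axis is inset half a diameter from the nearest pair of seat edges (so the leg's bounding box is flush with the corner).

B is an I-beam lying along x, 3077 mm long. Overall section height 416 mm. Two flanges 278 mm wide (y) and 22 mm thick, one on the floor and one at the top; a web 18 mm thick runs between them, centred on the flange width.

The I-beam is against the stool's +x side, with their −y faces flush.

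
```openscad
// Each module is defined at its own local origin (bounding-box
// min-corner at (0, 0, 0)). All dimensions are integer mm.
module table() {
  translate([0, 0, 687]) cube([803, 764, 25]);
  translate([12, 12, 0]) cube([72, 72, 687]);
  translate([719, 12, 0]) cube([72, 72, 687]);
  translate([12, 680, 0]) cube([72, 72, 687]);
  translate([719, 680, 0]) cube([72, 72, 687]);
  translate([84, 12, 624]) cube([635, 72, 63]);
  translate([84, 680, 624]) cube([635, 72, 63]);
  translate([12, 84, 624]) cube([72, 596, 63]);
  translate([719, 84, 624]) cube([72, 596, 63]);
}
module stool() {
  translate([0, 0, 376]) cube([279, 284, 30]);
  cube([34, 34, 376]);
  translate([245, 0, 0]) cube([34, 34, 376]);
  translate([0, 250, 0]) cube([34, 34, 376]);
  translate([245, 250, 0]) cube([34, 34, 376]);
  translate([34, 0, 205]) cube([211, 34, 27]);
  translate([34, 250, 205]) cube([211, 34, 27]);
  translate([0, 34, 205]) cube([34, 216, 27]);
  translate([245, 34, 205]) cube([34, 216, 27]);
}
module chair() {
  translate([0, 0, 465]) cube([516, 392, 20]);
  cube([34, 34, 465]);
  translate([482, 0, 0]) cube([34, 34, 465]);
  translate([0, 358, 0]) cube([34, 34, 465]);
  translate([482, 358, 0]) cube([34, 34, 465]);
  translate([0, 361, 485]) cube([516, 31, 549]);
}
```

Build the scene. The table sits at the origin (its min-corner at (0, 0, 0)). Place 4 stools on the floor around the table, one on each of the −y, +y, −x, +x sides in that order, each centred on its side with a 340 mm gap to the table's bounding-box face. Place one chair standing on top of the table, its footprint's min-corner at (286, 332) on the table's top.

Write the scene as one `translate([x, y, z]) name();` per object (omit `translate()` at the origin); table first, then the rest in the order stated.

table();
translate([262, -624, 0]) stool();
translate([262, 1104, 0]) stool();
translate([-619, 240, 0]) stool();
translate([1143, 240, 0]) stool();
translate([286, 332, 712]) chair();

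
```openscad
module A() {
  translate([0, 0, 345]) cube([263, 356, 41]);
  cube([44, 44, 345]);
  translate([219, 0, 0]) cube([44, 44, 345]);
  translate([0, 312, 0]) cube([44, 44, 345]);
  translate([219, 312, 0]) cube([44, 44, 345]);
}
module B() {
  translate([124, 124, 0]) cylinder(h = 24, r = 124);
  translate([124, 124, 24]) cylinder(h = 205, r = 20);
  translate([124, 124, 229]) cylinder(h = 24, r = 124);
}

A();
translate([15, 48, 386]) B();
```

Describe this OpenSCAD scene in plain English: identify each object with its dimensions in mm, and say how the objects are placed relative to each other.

A is a simple wooden stool: a rectangular seat 263 mm (x) by 356 mm (y), 41 mm thick, top face at z = 386 mm, on four square legs, each 44×44 mm in cross-section. The legs rest on z = 0, each flush with a corner of the seat.

B is a spool: two coaxial disc flanges of radius 124 mm and thickness 24 mm, joined by a core cylinder of radius 20 mm and height 205 mm. The lower flange rests on z = 0 and the three cylinders share a vertical axis.

The spool is on top of the stool.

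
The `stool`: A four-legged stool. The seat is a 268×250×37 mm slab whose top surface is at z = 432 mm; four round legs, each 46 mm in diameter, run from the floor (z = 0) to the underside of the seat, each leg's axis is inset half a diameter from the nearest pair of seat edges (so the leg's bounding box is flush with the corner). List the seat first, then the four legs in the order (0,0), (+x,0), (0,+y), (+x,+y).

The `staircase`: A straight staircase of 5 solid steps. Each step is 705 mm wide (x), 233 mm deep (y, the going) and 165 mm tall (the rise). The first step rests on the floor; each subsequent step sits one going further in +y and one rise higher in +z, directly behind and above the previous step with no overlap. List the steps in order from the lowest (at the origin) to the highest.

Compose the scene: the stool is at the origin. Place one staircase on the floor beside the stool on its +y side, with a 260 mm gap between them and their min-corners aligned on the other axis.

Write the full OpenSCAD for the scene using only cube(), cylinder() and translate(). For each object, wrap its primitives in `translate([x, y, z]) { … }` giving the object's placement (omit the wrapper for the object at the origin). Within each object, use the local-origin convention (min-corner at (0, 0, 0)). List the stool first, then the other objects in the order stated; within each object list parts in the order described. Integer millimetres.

translate([0, 0, 395]) cube([268, 250, 37]);
translate([23, 23, 0]) cylinder(h = 395, r = 23);
translate([245, 23, 0]) cylinder(h = 395, r = 23);
translate([23, 227, 0]) cylinder(h = 395, r = 23);
translate([245, 227, 0]) cylinder(h = 395, r = 23);
translate([0, 510, 0]) {
  cube([705, 233, 165]);
  translate([0, 233, 165]) cube([705, 233, 165]);
  translate([0, 466, 330]) cube([705, 233, 165]);
  translate([0, 699, 495]) cube([705, 233, 165]);
  translate([0, 932, 660]) cube([705, 233, 165]);
}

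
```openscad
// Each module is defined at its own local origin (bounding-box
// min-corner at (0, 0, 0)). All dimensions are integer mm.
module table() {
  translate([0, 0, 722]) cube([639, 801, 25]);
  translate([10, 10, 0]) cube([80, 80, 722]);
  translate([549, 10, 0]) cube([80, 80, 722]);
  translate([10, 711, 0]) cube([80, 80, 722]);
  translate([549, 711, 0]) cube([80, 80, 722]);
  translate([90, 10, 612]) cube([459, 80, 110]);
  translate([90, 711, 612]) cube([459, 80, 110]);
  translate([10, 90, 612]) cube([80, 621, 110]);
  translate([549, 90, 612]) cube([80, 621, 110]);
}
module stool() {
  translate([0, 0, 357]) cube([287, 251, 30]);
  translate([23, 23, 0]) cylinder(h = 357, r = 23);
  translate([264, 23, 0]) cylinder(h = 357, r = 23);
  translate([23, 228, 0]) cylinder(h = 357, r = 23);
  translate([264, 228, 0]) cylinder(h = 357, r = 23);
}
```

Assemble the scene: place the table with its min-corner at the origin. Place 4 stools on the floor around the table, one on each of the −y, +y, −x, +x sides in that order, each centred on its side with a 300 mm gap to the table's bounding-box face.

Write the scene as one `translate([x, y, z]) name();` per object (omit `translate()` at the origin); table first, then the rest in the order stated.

table();
translate([176, -551, 0]) stool();
translate([176, 1101, 0]) stool();
translate([-587, 275, 0]) stool();
translate([939, 275, 0]) stool();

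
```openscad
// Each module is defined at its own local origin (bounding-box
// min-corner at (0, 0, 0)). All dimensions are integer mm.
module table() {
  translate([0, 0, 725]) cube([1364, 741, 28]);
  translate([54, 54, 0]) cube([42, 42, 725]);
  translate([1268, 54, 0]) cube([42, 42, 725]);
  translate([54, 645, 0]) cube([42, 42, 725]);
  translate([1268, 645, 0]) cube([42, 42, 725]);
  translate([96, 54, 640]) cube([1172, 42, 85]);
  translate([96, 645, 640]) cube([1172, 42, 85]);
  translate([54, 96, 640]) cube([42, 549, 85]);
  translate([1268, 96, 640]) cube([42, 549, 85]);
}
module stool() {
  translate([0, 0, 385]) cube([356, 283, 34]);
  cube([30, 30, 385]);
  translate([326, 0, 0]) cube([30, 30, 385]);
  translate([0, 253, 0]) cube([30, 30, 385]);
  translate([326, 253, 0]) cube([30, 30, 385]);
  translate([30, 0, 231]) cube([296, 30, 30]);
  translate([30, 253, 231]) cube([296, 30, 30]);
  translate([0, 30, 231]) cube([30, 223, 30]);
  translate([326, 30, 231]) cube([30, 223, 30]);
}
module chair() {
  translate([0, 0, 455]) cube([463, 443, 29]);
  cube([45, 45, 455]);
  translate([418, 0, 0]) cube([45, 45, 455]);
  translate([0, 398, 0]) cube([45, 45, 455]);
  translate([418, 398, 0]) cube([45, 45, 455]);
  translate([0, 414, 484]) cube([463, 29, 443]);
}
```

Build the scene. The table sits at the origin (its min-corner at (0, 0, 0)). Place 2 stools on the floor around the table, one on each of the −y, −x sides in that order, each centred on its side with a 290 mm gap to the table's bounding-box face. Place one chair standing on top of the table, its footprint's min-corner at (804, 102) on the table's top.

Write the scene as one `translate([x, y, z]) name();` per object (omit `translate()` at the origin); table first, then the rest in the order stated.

table();
translate([504, -573, 0]) stool();
translate([-646, 229, 0]) stool();
translate([804, 102, 753]) chair();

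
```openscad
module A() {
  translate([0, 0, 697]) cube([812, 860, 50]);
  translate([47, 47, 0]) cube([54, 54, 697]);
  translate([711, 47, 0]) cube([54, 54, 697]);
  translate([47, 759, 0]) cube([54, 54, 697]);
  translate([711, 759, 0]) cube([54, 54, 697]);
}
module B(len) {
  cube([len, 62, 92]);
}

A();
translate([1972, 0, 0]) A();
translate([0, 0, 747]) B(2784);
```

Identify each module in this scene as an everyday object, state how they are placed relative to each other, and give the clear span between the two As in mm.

Second table starts at x = 1972; first ends at x = 812; clear span = 1972 − 812 = 1160 mm.

A is a table. B is a beam. A beam spans the tops of two tables. The clear span between the two tables is 1160 mm.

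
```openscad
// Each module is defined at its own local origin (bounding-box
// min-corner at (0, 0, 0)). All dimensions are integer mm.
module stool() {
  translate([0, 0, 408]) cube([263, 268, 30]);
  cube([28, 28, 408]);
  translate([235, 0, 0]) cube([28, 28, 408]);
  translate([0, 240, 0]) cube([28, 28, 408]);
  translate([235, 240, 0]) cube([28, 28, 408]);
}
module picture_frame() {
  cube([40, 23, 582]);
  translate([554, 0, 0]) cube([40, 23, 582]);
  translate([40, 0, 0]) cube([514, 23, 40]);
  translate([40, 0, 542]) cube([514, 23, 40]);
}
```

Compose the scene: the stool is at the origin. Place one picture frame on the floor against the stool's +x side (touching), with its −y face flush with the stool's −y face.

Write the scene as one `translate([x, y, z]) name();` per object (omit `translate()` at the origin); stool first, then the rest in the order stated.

stool();
translate([263, 0, 0]) picture_frame();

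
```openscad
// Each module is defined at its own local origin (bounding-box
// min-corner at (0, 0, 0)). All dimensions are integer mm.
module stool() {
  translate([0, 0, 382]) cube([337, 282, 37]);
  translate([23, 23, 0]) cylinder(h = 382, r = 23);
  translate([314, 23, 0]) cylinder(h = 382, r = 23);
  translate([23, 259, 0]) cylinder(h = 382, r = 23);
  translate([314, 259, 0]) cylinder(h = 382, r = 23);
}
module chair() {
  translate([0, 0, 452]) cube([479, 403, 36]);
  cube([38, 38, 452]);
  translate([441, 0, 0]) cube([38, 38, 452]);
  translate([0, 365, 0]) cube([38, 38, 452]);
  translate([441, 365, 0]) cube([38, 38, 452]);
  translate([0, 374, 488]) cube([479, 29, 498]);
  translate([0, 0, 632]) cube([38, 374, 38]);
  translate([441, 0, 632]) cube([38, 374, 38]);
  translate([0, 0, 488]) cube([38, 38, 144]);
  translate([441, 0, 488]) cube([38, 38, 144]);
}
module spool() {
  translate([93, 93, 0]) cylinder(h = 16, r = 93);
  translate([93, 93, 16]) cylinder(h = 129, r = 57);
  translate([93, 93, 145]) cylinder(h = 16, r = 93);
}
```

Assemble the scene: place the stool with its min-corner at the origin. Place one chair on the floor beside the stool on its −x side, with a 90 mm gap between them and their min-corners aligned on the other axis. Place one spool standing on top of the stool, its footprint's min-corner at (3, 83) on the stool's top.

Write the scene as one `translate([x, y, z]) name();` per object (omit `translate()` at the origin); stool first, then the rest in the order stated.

stool();
translate([-569, 0, 0]) chair();
translate([3, 83, 419]) spool();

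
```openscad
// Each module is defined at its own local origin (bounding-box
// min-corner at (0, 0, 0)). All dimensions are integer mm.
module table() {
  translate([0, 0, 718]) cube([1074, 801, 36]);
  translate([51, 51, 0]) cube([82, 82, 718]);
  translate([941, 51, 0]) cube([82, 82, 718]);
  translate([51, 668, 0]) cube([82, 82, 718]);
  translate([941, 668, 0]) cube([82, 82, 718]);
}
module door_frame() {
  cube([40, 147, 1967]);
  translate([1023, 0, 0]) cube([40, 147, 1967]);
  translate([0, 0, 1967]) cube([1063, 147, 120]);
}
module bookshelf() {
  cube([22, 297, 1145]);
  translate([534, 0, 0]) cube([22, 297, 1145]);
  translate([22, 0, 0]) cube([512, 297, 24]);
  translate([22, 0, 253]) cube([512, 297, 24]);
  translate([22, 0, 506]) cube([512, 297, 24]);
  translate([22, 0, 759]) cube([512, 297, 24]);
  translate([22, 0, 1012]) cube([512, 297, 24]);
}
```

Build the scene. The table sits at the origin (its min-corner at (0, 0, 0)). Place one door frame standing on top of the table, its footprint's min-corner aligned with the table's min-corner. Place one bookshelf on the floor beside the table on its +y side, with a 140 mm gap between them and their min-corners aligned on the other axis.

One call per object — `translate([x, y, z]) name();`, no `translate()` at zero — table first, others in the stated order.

table();
translate([0, 0, 754]) door_frame();
translate([0, 941, 0]) bookshelf();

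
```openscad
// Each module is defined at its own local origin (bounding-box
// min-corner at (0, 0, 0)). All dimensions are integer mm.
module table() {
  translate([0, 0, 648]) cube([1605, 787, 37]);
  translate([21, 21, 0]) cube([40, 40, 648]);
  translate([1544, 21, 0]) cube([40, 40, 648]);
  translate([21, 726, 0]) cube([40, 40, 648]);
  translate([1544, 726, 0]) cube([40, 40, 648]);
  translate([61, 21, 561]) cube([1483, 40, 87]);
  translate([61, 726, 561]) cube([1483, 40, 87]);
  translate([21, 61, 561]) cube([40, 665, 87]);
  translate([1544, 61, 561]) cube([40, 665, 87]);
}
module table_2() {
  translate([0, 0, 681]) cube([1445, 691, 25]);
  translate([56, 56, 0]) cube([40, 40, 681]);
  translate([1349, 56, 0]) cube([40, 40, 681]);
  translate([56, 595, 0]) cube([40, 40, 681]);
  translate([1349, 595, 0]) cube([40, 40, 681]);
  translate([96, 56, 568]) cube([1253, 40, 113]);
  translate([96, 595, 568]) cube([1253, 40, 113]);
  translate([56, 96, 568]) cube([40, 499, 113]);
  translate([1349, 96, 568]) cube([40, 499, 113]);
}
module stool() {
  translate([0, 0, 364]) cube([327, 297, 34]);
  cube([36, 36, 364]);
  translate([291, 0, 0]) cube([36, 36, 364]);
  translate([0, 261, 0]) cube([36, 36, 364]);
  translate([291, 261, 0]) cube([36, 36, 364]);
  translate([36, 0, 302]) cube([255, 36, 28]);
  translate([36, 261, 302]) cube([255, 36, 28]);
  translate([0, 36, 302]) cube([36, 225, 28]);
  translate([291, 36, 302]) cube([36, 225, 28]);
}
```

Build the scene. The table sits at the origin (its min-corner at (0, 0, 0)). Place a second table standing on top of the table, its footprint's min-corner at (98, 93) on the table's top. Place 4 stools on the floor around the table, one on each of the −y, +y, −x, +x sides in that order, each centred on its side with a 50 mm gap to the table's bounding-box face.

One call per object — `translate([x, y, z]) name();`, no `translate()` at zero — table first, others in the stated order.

table();
translate([98, 93, 685]) table_2();
translate([639, -347, 0]) stool();
translate([639, 837, 0]) stool();
translate([-377, 245, 0]) stool();
translate([1655, 245, 0]) stool();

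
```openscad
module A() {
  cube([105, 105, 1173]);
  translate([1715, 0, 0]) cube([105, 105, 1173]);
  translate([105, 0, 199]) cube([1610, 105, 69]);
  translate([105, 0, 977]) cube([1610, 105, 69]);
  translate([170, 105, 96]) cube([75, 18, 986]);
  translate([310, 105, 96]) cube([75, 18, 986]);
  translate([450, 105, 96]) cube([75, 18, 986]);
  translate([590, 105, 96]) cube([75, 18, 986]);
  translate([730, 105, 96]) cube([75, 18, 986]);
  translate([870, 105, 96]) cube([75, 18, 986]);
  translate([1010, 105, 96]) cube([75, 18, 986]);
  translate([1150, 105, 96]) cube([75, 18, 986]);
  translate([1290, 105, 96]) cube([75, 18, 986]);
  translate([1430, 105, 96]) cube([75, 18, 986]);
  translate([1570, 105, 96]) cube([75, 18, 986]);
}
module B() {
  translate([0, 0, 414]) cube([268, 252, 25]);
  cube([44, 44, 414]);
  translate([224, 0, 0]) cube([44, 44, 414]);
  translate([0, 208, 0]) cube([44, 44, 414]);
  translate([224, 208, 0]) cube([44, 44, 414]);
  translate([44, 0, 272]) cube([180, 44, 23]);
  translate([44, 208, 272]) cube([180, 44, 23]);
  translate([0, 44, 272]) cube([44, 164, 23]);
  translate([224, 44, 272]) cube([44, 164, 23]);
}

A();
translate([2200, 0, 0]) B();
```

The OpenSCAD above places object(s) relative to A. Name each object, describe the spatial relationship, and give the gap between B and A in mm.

The stool's nearest face is 380 mm from the fence section's +x face.

A is a fence section. B is a stool. The stool is on the floor beside the fence section on its +x side. The gap between the stool and the fence section is 380 mm.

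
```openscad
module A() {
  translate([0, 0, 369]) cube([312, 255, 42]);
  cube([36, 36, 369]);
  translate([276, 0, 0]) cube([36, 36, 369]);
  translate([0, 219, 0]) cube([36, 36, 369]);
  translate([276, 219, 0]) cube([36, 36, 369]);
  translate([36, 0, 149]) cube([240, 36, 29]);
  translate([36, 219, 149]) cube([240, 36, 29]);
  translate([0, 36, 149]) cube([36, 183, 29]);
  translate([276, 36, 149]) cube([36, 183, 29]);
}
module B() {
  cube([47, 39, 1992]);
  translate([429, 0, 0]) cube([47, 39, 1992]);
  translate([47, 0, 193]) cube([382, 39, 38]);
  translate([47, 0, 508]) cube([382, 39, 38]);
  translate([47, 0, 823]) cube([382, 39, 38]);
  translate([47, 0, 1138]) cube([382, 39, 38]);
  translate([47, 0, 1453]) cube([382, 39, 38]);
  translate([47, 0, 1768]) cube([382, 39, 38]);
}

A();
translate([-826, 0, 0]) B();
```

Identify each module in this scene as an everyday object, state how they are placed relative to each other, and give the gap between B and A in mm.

A is a stool. B is a ladder. The ladder is on the floor beside the stool on its −x side. The gap between the ladder and the stool is 350 mm.

The ladder's nearest face is 350 mm from the stool's −x face.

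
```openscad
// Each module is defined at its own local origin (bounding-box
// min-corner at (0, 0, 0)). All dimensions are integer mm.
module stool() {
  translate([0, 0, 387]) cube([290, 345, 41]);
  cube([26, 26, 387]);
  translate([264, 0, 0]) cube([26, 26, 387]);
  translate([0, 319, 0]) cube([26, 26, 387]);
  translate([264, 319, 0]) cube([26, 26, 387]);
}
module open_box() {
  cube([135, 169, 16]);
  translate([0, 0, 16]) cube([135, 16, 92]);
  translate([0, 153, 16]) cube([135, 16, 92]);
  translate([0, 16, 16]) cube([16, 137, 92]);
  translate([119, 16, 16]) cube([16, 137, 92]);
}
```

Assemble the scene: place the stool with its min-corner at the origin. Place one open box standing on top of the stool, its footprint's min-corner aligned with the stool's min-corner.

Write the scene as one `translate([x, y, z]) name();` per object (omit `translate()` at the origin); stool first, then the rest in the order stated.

stool();
translate([0, 0, 428]) open_box();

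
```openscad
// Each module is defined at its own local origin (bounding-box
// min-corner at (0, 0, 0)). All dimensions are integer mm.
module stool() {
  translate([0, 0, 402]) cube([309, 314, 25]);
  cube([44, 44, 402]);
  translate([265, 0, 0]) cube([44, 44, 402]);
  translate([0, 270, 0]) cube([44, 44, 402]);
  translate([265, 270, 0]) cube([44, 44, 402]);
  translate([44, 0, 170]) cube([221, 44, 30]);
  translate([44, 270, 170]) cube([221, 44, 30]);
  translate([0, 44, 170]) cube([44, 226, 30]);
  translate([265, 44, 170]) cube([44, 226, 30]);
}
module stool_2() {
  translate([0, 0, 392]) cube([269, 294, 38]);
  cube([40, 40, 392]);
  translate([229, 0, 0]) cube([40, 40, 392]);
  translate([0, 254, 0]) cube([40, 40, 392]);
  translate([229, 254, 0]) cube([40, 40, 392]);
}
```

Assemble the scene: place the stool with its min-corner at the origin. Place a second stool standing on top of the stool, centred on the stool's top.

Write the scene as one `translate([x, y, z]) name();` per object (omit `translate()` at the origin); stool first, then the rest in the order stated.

stool();
translate([20, 10, 427]) stool_2();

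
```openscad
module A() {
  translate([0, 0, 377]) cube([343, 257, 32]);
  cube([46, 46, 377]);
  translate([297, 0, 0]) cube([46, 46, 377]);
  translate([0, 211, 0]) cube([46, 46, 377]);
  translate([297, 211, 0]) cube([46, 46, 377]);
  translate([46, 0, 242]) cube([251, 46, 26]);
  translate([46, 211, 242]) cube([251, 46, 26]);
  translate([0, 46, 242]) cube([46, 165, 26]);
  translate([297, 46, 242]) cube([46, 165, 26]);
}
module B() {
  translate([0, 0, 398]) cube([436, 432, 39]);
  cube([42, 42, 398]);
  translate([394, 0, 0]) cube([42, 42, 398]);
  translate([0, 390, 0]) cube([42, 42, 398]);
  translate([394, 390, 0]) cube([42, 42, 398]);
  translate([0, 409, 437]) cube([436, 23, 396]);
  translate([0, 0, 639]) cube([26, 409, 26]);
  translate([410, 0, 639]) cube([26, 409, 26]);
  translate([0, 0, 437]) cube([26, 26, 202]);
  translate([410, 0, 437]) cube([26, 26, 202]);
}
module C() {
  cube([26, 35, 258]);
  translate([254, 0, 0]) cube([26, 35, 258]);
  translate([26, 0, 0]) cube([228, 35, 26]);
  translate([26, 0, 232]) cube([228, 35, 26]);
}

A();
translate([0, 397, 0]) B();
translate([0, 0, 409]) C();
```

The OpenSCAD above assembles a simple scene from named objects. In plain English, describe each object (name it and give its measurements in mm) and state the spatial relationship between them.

A is a simple wooden stool: a rectangular seat 343 mm (x) by 257 mm (y), 32 mm thick, top face at z = 409 mm, on four square legs, each 46×46 mm in cross-section. The legs rest on z = 0, each flush with a corner of the seat. Four stretchers, 46 mm wide and 26 mm tall, connect adjacent legs with their undersides at z = 242 mm, each running between the inner faces of the legs it joins and aligned with the legs' outer faces on the other axis.

B is a chair: 436×432 mm seat, 39 mm thick, top at z = 437 mm, on four 42 mm square corner legs flush with the seat edges. A 23 mm thick backrest slab spans the full seat width, extending 396 mm above the seat top, its back face flush with the seat's +y edge. Two armrests of 26×26 mm section run along each side from the seat's front edge to the front of the backrest, top faces 228 mm above the seat top and outer faces flush with the seat's x-edges; a 26×26 mm post under the front of each armrest stands on the seat at the front corner.

C is a picture frame with a 228×206 mm rectangular opening (x by z) and a uniform 26 mm border on every side. Frame depth is 35 mm along y. It is built from two vertical stiles running the full outside height and two horizontal rails spanning the gap between the stiles.

The chair is on the floor beside the stool on its +y side. The picture frame is on top of the stool.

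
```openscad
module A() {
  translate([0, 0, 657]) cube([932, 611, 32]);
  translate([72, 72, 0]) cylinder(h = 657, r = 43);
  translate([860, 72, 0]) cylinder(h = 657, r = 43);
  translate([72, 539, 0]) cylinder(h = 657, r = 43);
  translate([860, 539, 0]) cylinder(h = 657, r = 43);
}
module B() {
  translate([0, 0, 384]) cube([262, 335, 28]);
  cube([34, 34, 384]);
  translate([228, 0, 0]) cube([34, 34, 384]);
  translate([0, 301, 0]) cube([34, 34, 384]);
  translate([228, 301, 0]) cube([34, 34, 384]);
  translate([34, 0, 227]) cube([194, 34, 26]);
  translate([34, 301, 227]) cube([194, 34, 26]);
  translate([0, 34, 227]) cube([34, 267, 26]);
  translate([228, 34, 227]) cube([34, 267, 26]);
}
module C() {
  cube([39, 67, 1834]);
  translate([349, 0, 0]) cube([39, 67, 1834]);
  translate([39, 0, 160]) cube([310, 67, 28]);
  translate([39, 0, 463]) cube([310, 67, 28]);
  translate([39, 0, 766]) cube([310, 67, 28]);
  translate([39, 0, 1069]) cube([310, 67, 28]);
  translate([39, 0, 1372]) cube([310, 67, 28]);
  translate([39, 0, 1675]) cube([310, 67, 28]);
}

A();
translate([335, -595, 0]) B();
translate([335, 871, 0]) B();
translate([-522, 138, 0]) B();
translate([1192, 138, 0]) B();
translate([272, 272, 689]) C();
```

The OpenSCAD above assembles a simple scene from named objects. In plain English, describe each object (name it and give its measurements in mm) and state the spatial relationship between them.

A is a table with a 932×611 mm rectangular top, 32 mm thick, top surface at z = 689 mm, supported by four round legs of 86 mm diameter, each leg's bounding box inset 29 mm from the nearest pair of top edges, running from the floor.

B is a four-legged stool. The seat is 262×335 mm, 28 mm thick, top at z = 412 mm. It stands on four square legs, each 34×34 mm in cross-section, from z = 0 to the seat underside, each flush with a corner of the seat. Four stretchers, 34 mm wide and 26 mm tall, connect adjacent legs with their undersides at z = 227 mm, each running between the inner faces of the legs it joins and aligned with the legs' outer faces on the other axis.

C is a straight ladder. Two 39×67 mm vertical rails, 1834 mm tall, stand 388 mm apart (outside-to-outside) with their front faces coplanar on the −y side. 6 rungs, each 67 mm deep and 28 mm tall, span between the inner faces of the rails, front faces flush with the rails. The lowest rung's underside is at z = 160 mm and rungs are spaced 303 mm apart (underside to underside).

Four stools sit around the table at the −y, +y, −x, +x sides. The ladder is on top of the table, centred.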